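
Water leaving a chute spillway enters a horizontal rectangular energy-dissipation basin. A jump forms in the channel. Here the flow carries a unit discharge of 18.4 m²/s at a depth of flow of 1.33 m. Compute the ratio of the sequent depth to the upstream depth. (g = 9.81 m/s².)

V₁ = q/y₁ = 18.4/1.33 = 13.8 m/s. Fr₁ = V₁/√(g·y₁) = 13.8/√(9.81×1.33) = 3.83.
Conjugate-depth relation: y₂/y₁ = ½[√(1 + 8Fr₁²) − 1] = ½[√118.4 − 1] = 4.94.

y₂/y₁ = 4.94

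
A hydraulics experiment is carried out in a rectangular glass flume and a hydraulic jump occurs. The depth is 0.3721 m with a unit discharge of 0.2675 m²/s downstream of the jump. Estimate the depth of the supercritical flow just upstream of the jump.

y₁ = 0.08565 m

V₂ = q/y₂ = 0.2675/0.3721 = 0.7189 m/s; Fr₂ = V₂/√(g·y₂) = 0.3763.
The Bélanger relation is symmetric: y₁/y₂ = ½[√(1 + 8Fr₂²) − 1] = ½[√2.1326 − 1] = 0.2302.
y₁ = 0.2302 × 0.3721 = 0.08565 m.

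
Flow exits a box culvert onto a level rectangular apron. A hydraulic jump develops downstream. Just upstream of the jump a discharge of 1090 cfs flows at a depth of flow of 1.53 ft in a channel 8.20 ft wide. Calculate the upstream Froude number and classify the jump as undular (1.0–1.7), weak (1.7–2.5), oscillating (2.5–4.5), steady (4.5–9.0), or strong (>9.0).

q = Q/b = 1090/8.20 = 133 ft²/s; V₁ = q/y₁ = 86.9 ft/s. Fr₁ = V₁/√(g·y₁) = 12.4.
Fr₁ = 12.4 lies in the strong range.

Fr₁ = 12.4; strong jump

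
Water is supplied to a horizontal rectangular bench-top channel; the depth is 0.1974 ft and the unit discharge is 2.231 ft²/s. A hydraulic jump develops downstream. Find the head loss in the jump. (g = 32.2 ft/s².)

ΔE = 0.9664 ft

V₁ = q/y₁ = 2.231/0.1974 = 11.30 ft/s. Fr₁ = V₁/√(g·y₁) = 11.30/√(32.2×0.1974) = 4.483.
By Bélanger, y₂/y₁ = ½[√(1 + 8Fr₁²) − 1] = ½[√161.77 − 1] = 5.859.
y₂ = 5.859 × 0.1974 = 1.157 ft.
Head loss: ΔE = (y₂ − y₁)³/(4y₁y₂) = (1.157 − 0.1974)³/(4×0.1974×1.157) = 0.8826/0.9133 = 0.9664 ft.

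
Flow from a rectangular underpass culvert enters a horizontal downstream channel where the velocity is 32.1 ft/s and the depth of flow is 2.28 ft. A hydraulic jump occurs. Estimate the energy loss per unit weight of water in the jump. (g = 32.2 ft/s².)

ΔE = 6.60 ft

Fr₁ = V₁/√(g·y₁) = 32.1/√(32.2×2.28) = 3.75.
By Bélanger, y₂/y₁ = ½[√(1 + 8Fr₁²) − 1] = ½[√113.3 − 1] = 4.82.
y₂ = 4.82 × 2.28 = 11.0 ft.
q = V₁·y₁ = 32.1 × 2.28 = 73.2 ft²/s. V₂ = q/y₂ = 73.2/11.0 = 6.66 ft/s. E₁ = y₁ + V₁²/2g = 18.3 ft; E₂ = y₂ + V₂²/2g = 11.7 ft. ΔE = E₁ − E₂ = 6.60 ft.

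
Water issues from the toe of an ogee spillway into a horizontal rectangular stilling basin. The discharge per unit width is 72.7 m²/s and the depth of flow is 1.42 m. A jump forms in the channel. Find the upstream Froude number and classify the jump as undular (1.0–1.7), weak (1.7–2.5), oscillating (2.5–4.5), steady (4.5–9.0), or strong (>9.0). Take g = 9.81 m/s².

Fr₁ = 13.7; strong jump

V₁ = q/y₁ = 72.7/1.42 = 51.2 m/s. Fr₁ = V₁/√(g·y₁) = 51.2/√(9.81×1.42) = 13.7.
Fr₁ = 13.7 lies in the strong range.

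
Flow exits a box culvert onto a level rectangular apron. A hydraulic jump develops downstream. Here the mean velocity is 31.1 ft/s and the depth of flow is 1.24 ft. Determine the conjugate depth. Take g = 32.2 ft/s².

y₂ = 8.03 ft

Fr₁ = V₁/√(g·y₁) = 31.1/√(32.2×1.24) = 4.92.
By Bélanger, y₂/y₁ = ½[√(1 + 8Fr₁²) − 1] = ½[√194.8 − 1] = 6.48.
y₂ = 6.48 × 1.24 = 8.03 ft.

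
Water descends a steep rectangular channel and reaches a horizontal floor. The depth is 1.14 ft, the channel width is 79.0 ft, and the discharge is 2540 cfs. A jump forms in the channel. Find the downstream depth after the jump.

y₂ = 6.96 ft

q = Q/b = 2540/79.0 = 32.2 ft²/s; V₁ = q/y₁ = 28.2 ft/s. Fr₁ = V₁/√(g·y₁) = 4.66.
Sequent-depth ratio: y₂/y₁ = ½[√(1 + 8Fr₁²) − 1] = ½[√174.4 − 1] = 6.10.
y₂ = 6.10 × 1.14 = 6.96 ft.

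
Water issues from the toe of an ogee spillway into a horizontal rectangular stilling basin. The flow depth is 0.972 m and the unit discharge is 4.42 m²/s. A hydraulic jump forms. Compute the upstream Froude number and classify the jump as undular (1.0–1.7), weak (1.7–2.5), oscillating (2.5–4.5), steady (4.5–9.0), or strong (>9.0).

Fr₁ = 1.47; undular jump

V₁ = q/y₁ = 4.42/0.972 = 4.55 m/s. Fr₁ = V₁/√(g·y₁) = 4.55/√(9.81×0.972) = 1.47.
Fr₁ = 1.47 lies in the undular range.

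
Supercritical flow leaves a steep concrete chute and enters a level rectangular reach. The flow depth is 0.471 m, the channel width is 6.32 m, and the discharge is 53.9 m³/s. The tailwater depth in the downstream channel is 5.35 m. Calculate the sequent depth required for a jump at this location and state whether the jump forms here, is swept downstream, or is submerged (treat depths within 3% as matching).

y₂ = 5.38 m; the jump forms here

q = Q/b = 53.9/6.32 = 8.53 m²/s; V₁ = q/y₁ = 18.1 m/s. Fr₁ = V₁/√(g·y₁) = 8.42.
Sequent-depth ratio: y₂/y₁ = ½[√(1 + 8Fr₁²) − 1] = ½[√568.7 − 1] = 11.4.
y₂ = 11.4 × 0.471 = 5.38 m.
Tailwater y_tw = 5.35 m: y_tw ≈ y₂, so the jump forms here.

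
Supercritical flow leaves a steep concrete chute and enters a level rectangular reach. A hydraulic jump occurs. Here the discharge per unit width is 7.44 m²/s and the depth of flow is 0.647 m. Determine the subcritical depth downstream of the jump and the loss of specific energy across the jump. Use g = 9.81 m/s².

V₁ = q/y₁ = 7.44/0.647 = 11.5 m/s. Fr₁ = V₁/√(g·y₁) = 11.5/√(9.81×0.647) = 4.56.
From the momentum equation for a rectangular channel, y₂/y₁ = ½[√(1 + 8Fr₁²) − 1] = ½[√167.7 − 1] = 5.97.
y₂ = 5.97 × 0.647 = 3.87 m.
Head loss: ΔE = (y₂ − y₁)³/(4y₁y₂) = (3.87 − 0.647)³/(4×0.647×3.87) = 33.3/10.0 = 3.33 m.

y₂ = 3.87 m; ΔE = 3.33 m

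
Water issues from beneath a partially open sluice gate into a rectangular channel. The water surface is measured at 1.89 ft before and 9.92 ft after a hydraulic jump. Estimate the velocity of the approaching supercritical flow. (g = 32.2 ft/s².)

For a rectangular channel the momentum equation gives q² = ½·g·y₁·y₂·(y₁ + y₂) = ½×32.2×1.89×9.92×11.8 = 3565.
q = √3565 = 59.7 ft²/s.
V₁ = q/y₁ = 59.7/1.89 = 31.6 ft/s.

V₁ = 31.6 ft/s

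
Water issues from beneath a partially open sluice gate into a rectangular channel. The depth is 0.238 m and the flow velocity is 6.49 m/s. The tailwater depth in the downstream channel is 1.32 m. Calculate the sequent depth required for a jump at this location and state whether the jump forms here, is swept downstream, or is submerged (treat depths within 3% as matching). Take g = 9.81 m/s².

Fr₁ = V₁/√(g·y₁) = 6.49/√(9.81×0.238) = 4.25.
Bélanger equation: y₂/y₁ = ½[√(1 + 8Fr₁²) − 1] = ½[√145.3 − 1] = 5.53.
y₂ = 5.53 × 0.238 = 1.32 m.
Tailwater y_tw = 1.32 m: y_tw ≈ y₂, so the jump forms here.

y₂ = 1.32 m; the jump forms here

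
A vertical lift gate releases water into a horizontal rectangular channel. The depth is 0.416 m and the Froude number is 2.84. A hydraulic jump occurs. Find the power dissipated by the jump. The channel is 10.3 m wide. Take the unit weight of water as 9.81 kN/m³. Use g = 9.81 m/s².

P = 117 kW

Fr₁ = 2.84 (given).
Bélanger equation: y₂/y₁ = ½[√(1 + 8Fr₁²) − 1] = ½[√65.52 − 1] = 3.55.
y₂ = 3.55 × 0.416 = 1.48 m.
V₁ = Fr₁·√(g·y₁) = 2.84×√(9.81×0.416) = 5.74 m/s; q = V₁·y₁ = 2.39 m²/s. V₂ = q/y₂ = 2.39/1.48 = 1.62 m/s. E₁ = y₁ + V₁²/2g = 2.09 m; E₂ = y₂ + V₂²/2g = 1.61 m. ΔE = E₁ − E₂ = 0.485 m.
Q = q·b = 2.39 × 10.3 = 24.6 m³/s. P = γ·Q·ΔE = 9.81 × 24.6 × 0.485 = 117 kW.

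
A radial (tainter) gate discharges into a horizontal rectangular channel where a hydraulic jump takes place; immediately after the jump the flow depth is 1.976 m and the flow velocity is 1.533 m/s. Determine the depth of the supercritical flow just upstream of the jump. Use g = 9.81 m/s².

y₁ = 0.3987 m

Fr₂ = V₂/√(g·y₂) = 1.533/√(9.81×1.976) = 0.3482.
The Bélanger relation is symmetric: y₁/y₂ = ½[√(1 + 8Fr₂²) − 1] = ½[√1.9699 − 1] = 0.2018.
y₁ = 0.2018 × 1.976 = 0.3987 m.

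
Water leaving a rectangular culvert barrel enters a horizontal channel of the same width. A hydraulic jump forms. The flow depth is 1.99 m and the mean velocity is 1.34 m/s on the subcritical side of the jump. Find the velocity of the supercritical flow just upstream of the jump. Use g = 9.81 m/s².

Fr₂ = V₂/√(g·y₂) = 1.34/√(9.81×1.99) = 0.303.
Since the conjugate-depth ratio holds either way, y₁/y₂ = ½[√(1 + 8Fr₂²) − 1] = ½[√1.736 − 1] = 0.159.
y₁ = 0.159 × 1.99 = 0.316 m.
V₁ = q/y₁ = 2.67/0.316 = 8.44 m/s.

V₁ = 8.44 m/s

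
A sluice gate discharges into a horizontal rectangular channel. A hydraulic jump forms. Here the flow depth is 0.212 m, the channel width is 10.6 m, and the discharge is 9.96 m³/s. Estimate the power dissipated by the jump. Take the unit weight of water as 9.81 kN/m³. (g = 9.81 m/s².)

P = 31.8 kW

q = Q/b = 9.96/10.6 = 0.940 m²/s; V₁ = q/y₁ = 4.43 m/s. Fr₁ = V₁/√(g·y₁) = 3.07.
Sequent-depth ratio: y₂/y₁ = ½[√(1 + 8Fr₁²) − 1] = ½[√76.56 − 1] = 3.88.
y₂ = 3.88 × 0.212 = 0.822 m.
V₂ = q/y₂ = 0.940/0.822 = 1.14 m/s. E₁ = y₁ + V₁²/2g = 1.21 m; E₂ = y₂ + V₂²/2g = 0.888 m. ΔE = E₁ − E₂ = 0.325 m.
P = γ·Q·ΔE = 9.81 × 9.96 × 0.325 = 31.8 kW.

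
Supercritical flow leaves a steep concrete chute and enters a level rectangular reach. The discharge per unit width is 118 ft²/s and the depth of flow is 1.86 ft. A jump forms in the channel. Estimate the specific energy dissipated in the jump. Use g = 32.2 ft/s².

ΔE = 43.2 ft

V₁ = q/y₁ = 118/1.86 = 63.4 ft/s. Fr₁ = V₁/√(g·y₁) = 63.4/√(32.2×1.86) = 8.20.
Sequent-depth ratio: y₂/y₁ = ½[√(1 + 8Fr₁²) − 1] = ½[√538.6 − 1] = 11.1.
y₂ = 11.1 × 1.86 = 20.7 ft.
V₂ = q/y₂ = 118/20.7 = 5.71 ft/s. E₁ = y₁ + V₁²/2g = 64.4 ft; E₂ = y₂ + V₂²/2g = 21.2 ft. ΔE = E₁ − E₂ = 43.2 ft.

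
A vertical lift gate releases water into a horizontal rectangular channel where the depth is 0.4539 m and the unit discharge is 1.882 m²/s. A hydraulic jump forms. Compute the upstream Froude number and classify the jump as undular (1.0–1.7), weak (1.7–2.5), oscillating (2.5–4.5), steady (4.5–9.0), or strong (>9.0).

V₁ = q/y₁ = 1.882/0.4539 = 4.146 m/s. Fr₁ = V₁/√(g·y₁) = 4.146/√(9.81×0.4539) = 1.965.
Fr₁ = 1.965 lies in the weak range.

Fr₁ = 1.965; weak jump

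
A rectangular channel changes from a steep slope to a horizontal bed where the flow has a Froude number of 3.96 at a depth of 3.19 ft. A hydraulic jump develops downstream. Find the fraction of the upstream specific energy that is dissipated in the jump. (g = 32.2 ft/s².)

ΔE/E₁ = 0.387 (38.7%)

Fr₁ = 3.96 (given).
Conjugate-depth relation: y₂/y₁ = ½[√(1 + 8Fr₁²) − 1] = ½[√126.5 − 1] = 5.12.
y₂ = 5.12 × 3.19 = 16.3 ft.
E₁ = y₁(1 + Fr₁²/2) = 3.19×(1 + 3.96²/2) = 28.2 ft. ΔE = (y₂ − y₁)³/(4y₁y₂) = 10.9 ft. ΔE/E₁ = 10.9/28.2 = 0.387.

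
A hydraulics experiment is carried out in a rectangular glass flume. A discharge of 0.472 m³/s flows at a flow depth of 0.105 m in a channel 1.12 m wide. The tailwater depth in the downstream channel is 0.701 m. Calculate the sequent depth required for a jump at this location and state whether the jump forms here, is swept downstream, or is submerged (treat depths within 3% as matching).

q = Q/b = 0.472/1.12 = 0.421 m²/s; V₁ = q/y₁ = 4.01 m/s. Fr₁ = V₁/√(g·y₁) = 3.95.
Conjugate-depth relation: y₂/y₁ = ½[√(1 + 8Fr₁²) − 1] = ½[√126.1 − 1] = 5.11.
y₂ = 5.11 × 0.105 = 0.537 m.
Tailwater y_tw = 0.701 m: y_tw > y₂, so the jump is submerged.

y₂ = 0.537 m; the jump is submerged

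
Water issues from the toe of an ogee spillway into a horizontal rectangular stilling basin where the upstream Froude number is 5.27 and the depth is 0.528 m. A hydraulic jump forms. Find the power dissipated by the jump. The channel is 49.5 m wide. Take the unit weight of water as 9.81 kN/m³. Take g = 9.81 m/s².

Fr₁ = 5.27 (given).
Sequent-depth ratio: y₂/y₁ = ½[√(1 + 8Fr₁²) − 1] = ½[√223.2 − 1] = 6.97.
y₂ = 6.97 × 0.528 = 3.68 m.
V₁ = Fr₁·√(g·y₁) = 5.27×√(9.81×0.528) = 12.0 m/s; q = V₁·y₁ = 6.33 m²/s. V₂ = q/y₂ = 6.33/3.68 = 1.72 m/s. E₁ = y₁ + V₁²/2g = 7.86 m; E₂ = y₂ + V₂²/2g = 3.83 m. ΔE = E₁ − E₂ = 4.03 m.
Q = q·b = 6.33 × 49.5 = 313 m³/s. P = γ·Q·ΔE = 9.81 × 313 × 4.03 = 12390 kW.

P = 12390 kW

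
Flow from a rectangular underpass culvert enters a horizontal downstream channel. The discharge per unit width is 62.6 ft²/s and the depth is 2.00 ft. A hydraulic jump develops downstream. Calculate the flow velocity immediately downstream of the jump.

V₂ = 6.21 ft/s

V₁ = q/y₁ = 62.6/2.00 = 31.3 ft/s. Fr₁ = V₁/√(g·y₁) = 31.3/√(32.2×2.00) = 3.90.
By Bélanger, y₂/y₁ = ½[√(1 + 8Fr₁²) − 1] = ½[√122.7 − 1] = 5.04.
y₂ = 5.04 × 2.00 = 10.1 ft.
V₂ = q/y₂ = 62.6/10.1 = 6.21 ft/s.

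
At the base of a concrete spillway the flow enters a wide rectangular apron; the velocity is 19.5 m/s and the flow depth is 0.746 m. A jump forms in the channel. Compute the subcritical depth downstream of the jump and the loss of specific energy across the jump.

Fr₁ = V₁/√(g·y₁) = 19.5/√(9.81×0.746) = 7.21.
Bélanger equation: y₂/y₁ = ½[√(1 + 8Fr₁²) − 1] = ½[√416.7 − 1] = 9.71.
y₂ = 9.71 × 0.746 = 7.24 m.
q = V₁·y₁ = 19.5 × 0.746 = 14.5 m²/s. V₂ = q/y₂ = 14.5/7.24 = 2.01 m/s. E₁ = y₁ + V₁²/2g = 20.1 m; E₂ = y₂ + V₂²/2g = 7.45 m. ΔE = E₁ − E₂ = 12.7 m.

y₂ = 7.24 m; ΔE = 12.7 m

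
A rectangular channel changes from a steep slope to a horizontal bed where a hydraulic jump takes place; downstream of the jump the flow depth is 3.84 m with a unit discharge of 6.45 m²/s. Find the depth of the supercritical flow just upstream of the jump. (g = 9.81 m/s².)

y₁ = 0.508 m

V₂ = q/y₂ = 6.45/3.84 = 1.68 m/s; Fr₂ = V₂/√(g·y₂) = 0.274.
Since the conjugate-depth ratio holds either way, y₁/y₂ = ½[√(1 + 8Fr₂²) − 1] = ½[√1.599 − 1] = 0.132.
y₁ = 0.132 × 3.84 = 0.508 m.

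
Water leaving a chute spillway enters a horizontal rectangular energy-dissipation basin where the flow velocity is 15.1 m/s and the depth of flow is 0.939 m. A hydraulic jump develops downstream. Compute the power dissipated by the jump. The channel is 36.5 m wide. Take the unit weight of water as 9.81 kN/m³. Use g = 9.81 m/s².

Fr₁ = V₁/√(g·y₁) = 15.1/√(9.81×0.939) = 4.98.
By Bélanger, y₂/y₁ = ½[√(1 + 8Fr₁²) − 1] = ½[√199.0 − 1] = 6.55.
y₂ = 6.55 × 0.939 = 6.15 m.
Head loss: ΔE = (y₂ − y₁)³/(4y₁y₂) = (6.15 − 0.939)³/(4×0.939×6.15) = 142/23.1 = 6.14 m.
q = V₁·y₁ = 15.1 × 0.939 = 14.2 m²/s. Q = q·b = 14.2 × 36.5 = 518 m³/s. P = γ·Q·ΔE = 9.81 × 518 × 6.14 = 31151 kW.

P = 31151 kW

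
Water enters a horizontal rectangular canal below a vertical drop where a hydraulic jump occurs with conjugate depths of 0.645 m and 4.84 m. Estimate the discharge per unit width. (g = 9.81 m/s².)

q = 9.16 m²/s

For a rectangular channel the momentum equation gives q² = ½·g·y₁·y₂·(y₁ + y₂) = ½×9.81×0.645×4.84×5.48 = 84.0.
q = √84.0 = 9.16 m²/s.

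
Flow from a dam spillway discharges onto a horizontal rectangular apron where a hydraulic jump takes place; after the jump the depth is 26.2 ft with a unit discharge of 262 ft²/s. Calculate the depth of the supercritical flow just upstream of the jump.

y₁ = 5.19 ft

V₂ = q/y₂ = 262/26.2 = 10.0 ft/s; Fr₂ = V₂/√(g·y₂) = 0.344.
From the momentum equation (using Fr₂), y₁/y₂ = ½[√(1 + 8Fr₂²) − 1] = ½[√1.948 − 1] = 0.198.
y₁ = 0.198 × 26.2 = 5.19 ft.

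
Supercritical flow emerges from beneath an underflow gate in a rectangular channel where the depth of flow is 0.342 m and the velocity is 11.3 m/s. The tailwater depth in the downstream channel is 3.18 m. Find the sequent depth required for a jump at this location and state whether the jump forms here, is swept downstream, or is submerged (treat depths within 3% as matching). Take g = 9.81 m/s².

Fr₁ = V₁/√(g·y₁) = 11.3/√(9.81×0.342) = 6.17.
Sequent-depth ratio: y₂/y₁ = ½[√(1 + 8Fr₁²) − 1] = ½[√305.5 − 1] = 8.24.
y₂ = 8.24 × 0.342 = 2.82 m.
Tailwater y_tw = 3.18 m: y_tw > y₂, so the jump is submerged.

y₂ = 2.82 m; the jump is submerged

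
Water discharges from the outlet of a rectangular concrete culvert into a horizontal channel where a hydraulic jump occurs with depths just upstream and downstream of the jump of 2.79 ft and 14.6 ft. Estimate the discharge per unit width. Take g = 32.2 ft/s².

For a rectangular channel the momentum equation gives q² = ½·g·y₁·y₂·(y₁ + y₂) = ½×32.2×2.79×14.6×17.4 = 11405.
q = √11405 = 107 ft²/s.

q = 107 ft²/s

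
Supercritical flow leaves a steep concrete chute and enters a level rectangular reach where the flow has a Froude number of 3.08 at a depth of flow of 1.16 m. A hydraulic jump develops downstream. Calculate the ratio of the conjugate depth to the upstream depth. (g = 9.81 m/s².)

y₂/y₁ = 3.88

Fr₁ = 3.08 (given).
By Bélanger, y₂/y₁ = ½[√(1 + 8Fr₁²) − 1] = ½[√76.89 − 1] = 3.88.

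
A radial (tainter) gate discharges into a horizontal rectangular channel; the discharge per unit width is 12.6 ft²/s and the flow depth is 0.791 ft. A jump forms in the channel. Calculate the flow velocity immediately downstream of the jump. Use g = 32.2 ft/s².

V₂ = 3.99 ft/s

V₁ = q/y₁ = 12.6/0.791 = 15.9 ft/s. Fr₁ = V₁/√(g·y₁) = 15.9/√(32.2×0.791) = 3.16.
Sequent-depth ratio: y₂/y₁ = ½[√(1 + 8Fr₁²) − 1] = ½[√80.70 − 1] = 3.99.
y₂ = 3.99 × 0.791 = 3.16 ft.
V₂ = q/y₂ = 12.6/3.16 = 3.99 ft/s.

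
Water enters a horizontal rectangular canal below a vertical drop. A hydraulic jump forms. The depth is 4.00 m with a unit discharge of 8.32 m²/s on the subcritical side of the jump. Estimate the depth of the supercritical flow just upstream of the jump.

y₁ = 0.744 m

V₂ = q/y₂ = 8.32/4.00 = 2.08 m/s; Fr₂ = V₂/√(g·y₂) = 0.332.
The Bélanger relation is symmetric: y₁/y₂ = ½[√(1 + 8Fr₂²) − 1] = ½[√1.882 − 1] = 0.186.
y₁ = 0.186 × 4.00 = 0.744 m.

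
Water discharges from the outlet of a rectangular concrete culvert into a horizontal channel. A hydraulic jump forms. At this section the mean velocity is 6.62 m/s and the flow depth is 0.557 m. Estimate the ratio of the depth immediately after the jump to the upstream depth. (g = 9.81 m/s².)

Fr₁ = V₁/√(g·y₁) = 6.62/√(9.81×0.557) = 2.83.
From the momentum equation for a rectangular channel, y₂/y₁ = ½[√(1 + 8Fr₁²) − 1] = ½[√65.16 − 1] = 3.54.

y₂/y₁ = 3.54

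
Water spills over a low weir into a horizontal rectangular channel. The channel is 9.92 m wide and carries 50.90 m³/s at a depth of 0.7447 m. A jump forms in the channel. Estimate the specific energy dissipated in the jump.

q = Q/b = 50.90/9.92 = 5.131 m²/s; V₁ = q/y₁ = 6.890 m/s. Fr₁ = V₁/√(g·y₁) = 2.549.
Conjugate-depth relation: y₂/y₁ = ½[√(1 + 8Fr₁²) − 1] = ½[√52.986 − 1] = 3.140.
y₂ = 3.140 × 0.7447 = 2.338 m.
Head loss: ΔE = (y₂ − y₁)³/(4y₁y₂) = (2.338 − 0.7447)³/(4×0.7447×2.338) = 4.045/6.965 = 0.5808 m.

ΔE = 0.5808 m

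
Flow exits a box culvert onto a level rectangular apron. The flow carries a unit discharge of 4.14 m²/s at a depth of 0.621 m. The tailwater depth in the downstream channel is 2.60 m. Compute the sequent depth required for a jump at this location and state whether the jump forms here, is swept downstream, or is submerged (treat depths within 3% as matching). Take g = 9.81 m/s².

V₁ = q/y₁ = 4.14/0.621 = 6.67 m/s. Fr₁ = V₁/√(g·y₁) = 6.67/√(9.81×0.621) = 2.70.
By Bélanger, y₂/y₁ = ½[√(1 + 8Fr₁²) − 1] = ½[√59.36 − 1] = 3.35.
y₂ = 3.35 × 0.621 = 2.08 m.
Tailwater y_tw = 2.60 m: y_tw > y₂, so the jump is submerged.

y₂ = 2.08 m; the jump is submerged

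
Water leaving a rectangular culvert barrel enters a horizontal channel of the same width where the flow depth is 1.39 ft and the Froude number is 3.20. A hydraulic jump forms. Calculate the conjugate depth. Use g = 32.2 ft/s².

Fr₁ = 3.20 (given).
By Bélanger, y₂/y₁ = ½[√(1 + 8Fr₁²) − 1] = ½[√82.92 − 1] = 4.05.
y₂ = 4.05 × 1.39 = 5.63 ft.

y₂ = 5.63 ft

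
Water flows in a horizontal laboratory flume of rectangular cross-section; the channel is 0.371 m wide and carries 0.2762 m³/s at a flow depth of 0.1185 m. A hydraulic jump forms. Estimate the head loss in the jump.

ΔE = 1.178 m

q = Q/b = 0.2762/0.371 = 0.7445 m²/s; V₁ = q/y₁ = 6.282 m/s. Fr₁ = V₁/√(g·y₁) = 5.827.
From the momentum equation for a rectangular channel, y₂/y₁ = ½[√(1 + 8Fr₁²) − 1] = ½[√272.62 − 1] = 7.756.
y₂ = 7.756 × 0.1185 = 0.9190 m.
Head loss: ΔE = (y₂ − y₁)³/(4y₁y₂) = (0.9190 − 0.1185)³/(4×0.1185×0.9190) = 0.5130/0.4356 = 1.178 m.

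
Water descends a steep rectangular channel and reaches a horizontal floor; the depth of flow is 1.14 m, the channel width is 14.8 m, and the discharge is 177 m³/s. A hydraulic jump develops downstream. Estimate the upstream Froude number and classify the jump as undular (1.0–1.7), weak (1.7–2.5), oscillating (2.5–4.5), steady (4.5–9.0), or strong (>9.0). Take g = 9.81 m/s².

Fr₁ = 3.14; oscillating jump

q = Q/b = 177/14.8 = 12.0 m²/s; V₁ = q/y₁ = 10.5 m/s. Fr₁ = V₁/√(g·y₁) = 3.14.
Fr₁ = 3.14 lies in the oscillating range.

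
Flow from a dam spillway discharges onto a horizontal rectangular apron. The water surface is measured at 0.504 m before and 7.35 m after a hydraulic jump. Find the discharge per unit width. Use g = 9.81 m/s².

q = 11.9 m²/s

For a rectangular channel the momentum equation gives q² = ½·g·y₁·y₂·(y₁ + y₂) = ½×9.81×0.504×7.35×7.85 = 143.
q = √143 = 11.9 m²/s.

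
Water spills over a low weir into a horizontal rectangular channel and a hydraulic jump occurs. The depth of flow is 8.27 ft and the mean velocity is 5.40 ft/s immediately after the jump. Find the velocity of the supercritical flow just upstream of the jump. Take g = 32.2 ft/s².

Fr₂ = V₂/√(g·y₂) = 5.40/√(32.2×8.27) = 0.331.
The Bélanger relation is symmetric: y₁/y₂ = ½[√(1 + 8Fr₂²) − 1] = ½[√1.876 − 1] = 0.185.
y₁ = 0.185 × 8.27 = 1.53 ft.
V₁ = q/y₁ = 44.7/1.53 = 29.2 ft/s.

V₁ = 29.2 ft/s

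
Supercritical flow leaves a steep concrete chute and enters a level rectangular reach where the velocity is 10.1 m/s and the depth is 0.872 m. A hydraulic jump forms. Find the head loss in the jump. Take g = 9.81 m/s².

ΔE = 1.96 m

Fr₁ = V₁/√(g·y₁) = 10.1/√(9.81×0.872) = 3.45.
Sequent-depth ratio: y₂/y₁ = ½[√(1 + 8Fr₁²) − 1] = ½[√96.40 − 1] = 4.41.
y₂ = 4.41 × 0.872 = 3.84 m.
q = V₁·y₁ = 10.1 × 0.872 = 8.81 m²/s. V₂ = q/y₂ = 8.81/3.84 = 2.29 m/s. E₁ = y₁ + V₁²/2g = 6.07 m; E₂ = y₂ + V₂²/2g = 4.11 m. ΔE = E₁ − E₂ = 1.96 m.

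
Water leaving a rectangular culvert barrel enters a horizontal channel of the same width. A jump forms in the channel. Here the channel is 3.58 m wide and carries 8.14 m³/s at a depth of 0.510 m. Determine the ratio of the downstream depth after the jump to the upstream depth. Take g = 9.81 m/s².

q = Q/b = 8.14/3.58 = 2.27 m²/s; V₁ = q/y₁ = 4.46 m/s. Fr₁ = V₁/√(g·y₁) = 1.99.
From the momentum equation for a rectangular channel, y₂/y₁ = ½[√(1 + 8Fr₁²) − 1] = ½[√32.78 − 1] = 2.36.

y₂/y₁ = 2.36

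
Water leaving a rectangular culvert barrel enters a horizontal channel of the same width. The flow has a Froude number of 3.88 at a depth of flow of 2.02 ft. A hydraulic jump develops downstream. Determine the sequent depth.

y₂ = 10.1 ft

Fr₁ = 3.88 (given).
Sequent-depth ratio: y₂/y₁ = ½[√(1 + 8Fr₁²) − 1] = ½[√121.4 − 1] = 5.01.
y₂ = 5.01 × 2.02 = 10.1 ft.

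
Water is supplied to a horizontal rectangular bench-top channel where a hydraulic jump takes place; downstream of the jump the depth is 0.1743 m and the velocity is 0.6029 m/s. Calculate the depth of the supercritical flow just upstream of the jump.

y₁ = 0.05607 m

Fr₂ = V₂/√(g·y₂) = 0.6029/√(9.81×0.1743) = 0.4611.
The Bélanger relation is symmetric: y₁/y₂ = ½[√(1 + 8Fr₂²) − 1] = ½[√2.7006 − 1] = 0.3217.
y₁ = 0.3217 × 0.1743 = 0.05607 m.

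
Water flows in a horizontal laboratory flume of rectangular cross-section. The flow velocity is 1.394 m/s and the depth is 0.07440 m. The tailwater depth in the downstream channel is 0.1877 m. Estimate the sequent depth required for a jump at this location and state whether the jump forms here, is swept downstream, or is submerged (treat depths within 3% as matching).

y₂ = 0.1385 m; the jump is submerged

Fr₁ = V₁/√(g·y₁) = 1.394/√(9.81×0.07440) = 1.632.
Sequent-depth ratio: y₂/y₁ = ½[√(1 + 8Fr₁²) − 1] = ½[√22.300 − 1] = 1.861.
y₂ = 1.861 × 0.07440 = 0.1385 m.
Tailwater y_tw = 0.1877 m: y_tw > y₂, so the jump is submerged.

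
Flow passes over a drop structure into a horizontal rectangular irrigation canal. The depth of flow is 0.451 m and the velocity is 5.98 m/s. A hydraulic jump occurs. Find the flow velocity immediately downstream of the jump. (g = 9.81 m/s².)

V₂ = 1.68 m/s

Fr₁ = V₁/√(g·y₁) = 5.98/√(9.81×0.451) = 2.84.
Conjugate-depth relation: y₂/y₁ = ½[√(1 + 8Fr₁²) − 1] = ½[√65.66 − 1] = 3.55.
y₂ = 3.55 × 0.451 = 1.60 m.
q = V₁·y₁ = 5.98 × 0.451 = 2.70 m²/s.
V₂ = q/y₂ = 2.70/1.60 = 1.68 m/s.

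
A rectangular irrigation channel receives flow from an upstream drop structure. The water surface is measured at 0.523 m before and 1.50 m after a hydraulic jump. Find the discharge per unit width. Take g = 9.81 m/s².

q = 2.79 m²/s

For a rectangular channel the momentum equation gives q² = ½·g·y₁·y₂·(y₁ + y₂) = ½×9.81×0.523×1.50×2.02 = 7.78.
q = √7.78 = 2.79 m²/s.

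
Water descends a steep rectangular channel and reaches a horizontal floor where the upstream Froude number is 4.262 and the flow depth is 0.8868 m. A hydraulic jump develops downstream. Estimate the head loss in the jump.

Fr₁ = 4.262 (given).
From the momentum equation for a rectangular channel, y₂/y₁ = ½[√(1 + 8Fr₁²) − 1] = ½[√146.32 − 1] = 5.548.
y₂ = 5.548 × 0.8868 = 4.920 m.
V₁ = Fr₁·√(g·y₁) = 4.262×√(9.81×0.8868) = 12.57 m/s; q = V₁·y₁ = 11.15 m²/s. V₂ = q/y₂ = 11.15/4.920 = 2.266 m/s. E₁ = y₁ + V₁²/2g = 8.941 m; E₂ = y₂ + V₂²/2g = 5.182 m. ΔE = E₁ − E₂ = 3.759 m.

ΔE = 3.759 m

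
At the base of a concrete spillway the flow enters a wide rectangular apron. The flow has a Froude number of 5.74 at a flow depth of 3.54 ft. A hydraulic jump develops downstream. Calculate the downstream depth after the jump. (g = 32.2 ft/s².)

y₂ = 27.0 ft

Fr₁ = 5.74 (given).
From the momentum equation for a rectangular channel, y₂/y₁ = ½[√(1 + 8Fr₁²) − 1] = ½[√264.6 − 1] = 7.63.
y₂ = 7.63 × 3.54 = 27.0 ft.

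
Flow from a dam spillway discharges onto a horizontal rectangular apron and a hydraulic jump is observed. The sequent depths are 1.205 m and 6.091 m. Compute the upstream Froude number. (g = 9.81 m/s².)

Fr₁ = 3.912

For a rectangular channel the momentum equation gives q² = ½·g·y₁·y₂·(y₁ + y₂) = ½×9.81×1.205×6.091×7.296 = 262.7.
q = √262.7 = 16.21 m²/s.
V₁ = q/y₁ = 13.45 m/s; Fr₁ = V₁/√(g·y₁) = 3.912.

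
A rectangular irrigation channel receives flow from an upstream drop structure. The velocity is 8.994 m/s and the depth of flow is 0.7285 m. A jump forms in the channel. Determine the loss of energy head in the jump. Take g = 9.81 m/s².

Fr₁ = V₁/√(g·y₁) = 8.994/√(9.81×0.7285) = 3.364.
By Bélanger, y₂/y₁ = ½[√(1 + 8Fr₁²) − 1] = ½[√91.552 − 1] = 4.284.
y₂ = 4.284 × 0.7285 = 3.121 m.
q = V₁·y₁ = 8.994 × 0.7285 = 6.552 m²/s. V₂ = q/y₂ = 6.552/3.121 = 2.099 m/s. E₁ = y₁ + V₁²/2g = 4.851 m; E₂ = y₂ + V₂²/2g = 3.346 m. ΔE = E₁ − E₂ = 1.506 m.

ΔE = 1.506 m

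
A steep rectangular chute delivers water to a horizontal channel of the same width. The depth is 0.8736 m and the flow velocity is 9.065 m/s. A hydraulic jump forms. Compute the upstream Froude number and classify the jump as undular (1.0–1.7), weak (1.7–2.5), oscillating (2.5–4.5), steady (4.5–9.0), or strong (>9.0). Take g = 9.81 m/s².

Fr₁ = 3.097; oscillating jump

Fr₁ = V₁/√(g·y₁) = 9.065/√(9.81×0.8736) = 3.097.
Fr₁ = 3.097 lies in the oscillating range.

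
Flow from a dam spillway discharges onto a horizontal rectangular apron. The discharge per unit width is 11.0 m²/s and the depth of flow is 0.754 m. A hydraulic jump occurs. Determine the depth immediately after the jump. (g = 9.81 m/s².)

V₁ = q/y₁ = 11.0/0.754 = 14.6 m/s. Fr₁ = V₁/√(g·y₁) = 14.6/√(9.81×0.754) = 5.36.
Conjugate-depth relation: y₂/y₁ = ½[√(1 + 8Fr₁²) − 1] = ½[√231.2 − 1] = 7.10.
y₂ = 7.10 × 0.754 = 5.36 m.

y₂ = 5.36 m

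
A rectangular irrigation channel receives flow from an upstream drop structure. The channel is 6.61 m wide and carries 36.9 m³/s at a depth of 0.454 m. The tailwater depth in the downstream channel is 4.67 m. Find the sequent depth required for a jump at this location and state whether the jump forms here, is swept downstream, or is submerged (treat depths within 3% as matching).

q = Q/b = 36.9/6.61 = 5.58 m²/s; V₁ = q/y₁ = 12.3 m/s. Fr₁ = V₁/√(g·y₁) = 5.83.
By Bélanger, y₂/y₁ = ½[√(1 + 8Fr₁²) − 1] = ½[√272.6 − 1] = 7.76.
y₂ = 7.76 × 0.454 = 3.52 m.
Tailwater y_tw = 4.67 m: y_tw > y₂, so the jump is submerged.

y₂ = 3.52 m; the jump is submerged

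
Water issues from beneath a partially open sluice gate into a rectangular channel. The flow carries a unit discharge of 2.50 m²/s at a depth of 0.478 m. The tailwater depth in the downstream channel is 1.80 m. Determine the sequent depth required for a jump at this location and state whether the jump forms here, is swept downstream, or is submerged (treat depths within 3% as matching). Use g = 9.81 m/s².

V₁ = q/y₁ = 2.50/0.478 = 5.23 m/s. Fr₁ = V₁/√(g·y₁) = 5.23/√(9.81×0.478) = 2.42.
Bélanger equation: y₂/y₁ = ½[√(1 + 8Fr₁²) − 1] = ½[√47.67 − 1] = 2.95.
y₂ = 2.95 × 0.478 = 1.41 m.
Tailwater y_tw = 1.80 m: y_tw > y₂, so the jump is submerged.

y₂ = 1.41 m; the jump is submerged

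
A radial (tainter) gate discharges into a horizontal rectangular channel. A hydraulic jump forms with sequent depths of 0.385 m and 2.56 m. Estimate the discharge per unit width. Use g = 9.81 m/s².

For a rectangular channel the momentum equation gives q² = ½·g·y₁·y₂·(y₁ + y₂) = ½×9.81×0.385×2.56×2.95 = 14.2.
q = √14.2 = 3.77 m²/s.

q = 3.77 m²/s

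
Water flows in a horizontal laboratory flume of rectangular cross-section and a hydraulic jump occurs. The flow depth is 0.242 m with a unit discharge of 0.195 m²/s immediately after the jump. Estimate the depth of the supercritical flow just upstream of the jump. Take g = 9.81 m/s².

y₁ = 0.0950 m

V₂ = q/y₂ = 0.195/0.242 = 0.806 m/s; Fr₂ = V₂/√(g·y₂) = 0.523.
Since the conjugate-depth ratio holds either way, y₁/y₂ = ½[√(1 + 8Fr₂²) − 1] = ½[√3.188 − 1] = 0.393.
y₁ = 0.393 × 0.242 = 0.0950 m.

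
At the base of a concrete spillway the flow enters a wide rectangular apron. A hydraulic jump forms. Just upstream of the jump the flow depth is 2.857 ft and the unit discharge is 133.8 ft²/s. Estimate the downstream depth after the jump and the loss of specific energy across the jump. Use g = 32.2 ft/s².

y₂ = 18.35 ft; ΔE = 17.74 ft

V₁ = q/y₁ = 133.8/2.857 = 46.83 ft/s. Fr₁ = V₁/√(g·y₁) = 46.83/√(32.2×2.857) = 4.883.
From the momentum equation for a rectangular channel, y₂/y₁ = ½[√(1 + 8Fr₁²) − 1] = ½[√191.73 − 1] = 6.423.
y₂ = 6.423 × 2.857 = 18.35 ft.
V₂ = q/y₂ = 133.8/18.35 = 7.291 ft/s. E₁ = y₁ + V₁²/2g = 36.91 ft; E₂ = y₂ + V₂²/2g = 19.18 ft. ΔE = E₁ − E₂ = 17.74 ft.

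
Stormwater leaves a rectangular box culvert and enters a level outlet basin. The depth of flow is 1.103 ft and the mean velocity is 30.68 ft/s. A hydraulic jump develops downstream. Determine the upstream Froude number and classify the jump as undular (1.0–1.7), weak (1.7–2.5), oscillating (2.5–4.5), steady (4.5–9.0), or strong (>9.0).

Fr₁ = V₁/√(g·y₁) = 30.68/√(32.2×1.103) = 5.148.
Fr₁ = 5.148 lies in the steady range.

Fr₁ = 5.148; steady jump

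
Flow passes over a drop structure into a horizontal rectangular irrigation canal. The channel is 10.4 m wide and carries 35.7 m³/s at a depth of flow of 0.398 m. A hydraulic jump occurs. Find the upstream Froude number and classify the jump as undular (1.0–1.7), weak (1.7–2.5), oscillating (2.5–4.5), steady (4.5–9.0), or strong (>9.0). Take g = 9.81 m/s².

q = Q/b = 35.7/10.4 = 3.43 m²/s; V₁ = q/y₁ = 8.62 m/s. Fr₁ = V₁/√(g·y₁) = 4.36.
Fr₁ = 4.36 lies in the oscillating range.

Fr₁ = 4.36; oscillating jump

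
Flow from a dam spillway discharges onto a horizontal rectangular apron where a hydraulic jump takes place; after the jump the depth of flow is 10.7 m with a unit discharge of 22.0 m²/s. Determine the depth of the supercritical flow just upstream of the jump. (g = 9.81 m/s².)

y₁ = 0.802 m

V₂ = q/y₂ = 22.0/10.7 = 2.06 m/s; Fr₂ = V₂/√(g·y₂) = 0.201.
From the momentum equation (using Fr₂), y₁/y₂ = ½[√(1 + 8Fr₂²) − 1] = ½[√1.322 − 1] = 0.0749.
y₁ = 0.0749 × 10.7 = 0.802 m.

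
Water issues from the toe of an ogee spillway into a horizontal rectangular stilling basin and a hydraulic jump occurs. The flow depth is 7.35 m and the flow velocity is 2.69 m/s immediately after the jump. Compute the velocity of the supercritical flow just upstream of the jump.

Fr₂ = V₂/√(g·y₂) = 2.69/√(9.81×7.35) = 0.317.
Applying the sequent-depth relation in reverse, y₁/y₂ = ½[√(1 + 8Fr₂²) − 1] = ½[√1.803 − 1] = 0.171.
y₁ = 0.171 × 7.35 = 1.26 m.
V₁ = q/y₁ = 19.8/1.26 = 15.7 m/s.

V₁ = 15.7 m/s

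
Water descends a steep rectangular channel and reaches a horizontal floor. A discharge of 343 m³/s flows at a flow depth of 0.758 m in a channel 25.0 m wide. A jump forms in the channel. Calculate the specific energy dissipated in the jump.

ΔE = 10.5 m

q = Q/b = 343/25.0 = 13.7 m²/s; V₁ = q/y₁ = 18.1 m/s. Fr₁ = V₁/√(g·y₁) = 6.64.
From the momentum equation for a rectangular channel, y₂/y₁ = ½[√(1 + 8Fr₁²) − 1] = ½[√353.5 − 1] = 8.90.
y₂ = 8.90 × 0.758 = 6.75 m.
V₂ = q/y₂ = 13.7/6.75 = 2.03 m/s. E₁ = y₁ + V₁²/2g = 17.5 m; E₂ = y₂ + V₂²/2g = 6.96 m. ΔE = E₁ − E₂ = 10.5 m.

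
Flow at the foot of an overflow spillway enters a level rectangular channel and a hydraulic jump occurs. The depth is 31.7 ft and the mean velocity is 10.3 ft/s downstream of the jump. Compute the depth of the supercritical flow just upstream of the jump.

Fr₂ = V₂/√(g·y₂) = 10.3/√(32.2×31.7) = 0.322.
Since the conjugate-depth ratio holds either way, y₁/y₂ = ½[√(1 + 8Fr₂²) − 1] = ½[√1.831 − 1] = 0.177.
y₁ = 0.177 × 31.7 = 5.60 ft.

y₁ = 5.60 ft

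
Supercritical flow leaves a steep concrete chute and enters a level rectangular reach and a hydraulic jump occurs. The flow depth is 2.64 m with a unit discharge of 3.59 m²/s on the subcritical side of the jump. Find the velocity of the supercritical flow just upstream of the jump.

V₁ = 10.7 m/s

V₂ = q/y₂ = 3.59/2.64 = 1.36 m/s; Fr₂ = V₂/√(g·y₂) = 0.267.
The Bélanger relation is symmetric: y₁/y₂ = ½[√(1 + 8Fr₂²) − 1] = ½[√1.571 − 1] = 0.127.
y₁ = 0.127 × 2.64 = 0.335 m.
V₁ = q/y₁ = 3.59/0.335 = 10.7 m/s.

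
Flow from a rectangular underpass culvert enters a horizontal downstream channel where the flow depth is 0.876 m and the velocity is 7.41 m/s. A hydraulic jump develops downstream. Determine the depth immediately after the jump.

y₂ = 2.72 m

Fr₁ = V₁/√(g·y₁) = 7.41/√(9.81×0.876) = 2.53.
By Bélanger, y₂/y₁ = ½[√(1 + 8Fr₁²) − 1] = ½[√52.12 − 1] = 3.11.
y₂ = 3.11 × 0.876 = 2.72 m.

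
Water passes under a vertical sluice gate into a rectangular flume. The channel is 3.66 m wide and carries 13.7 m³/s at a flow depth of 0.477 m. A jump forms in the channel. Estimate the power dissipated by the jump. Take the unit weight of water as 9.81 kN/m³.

q = Q/b = 13.7/3.66 = 3.74 m²/s; V₁ = q/y₁ = 7.85 m/s. Fr₁ = V₁/√(g·y₁) = 3.63.
Sequent-depth ratio: y₂/y₁ = ½[√(1 + 8Fr₁²) − 1] = ½[√106.3 − 1] = 4.65.
y₂ = 4.65 × 0.477 = 2.22 m.
Head loss: ΔE = (y₂ − y₁)³/(4y₁y₂) = (2.22 − 0.477)³/(4×0.477×2.22) = 5.30/4.24 = 1.25 m.
P = γ·Q·ΔE = 9.81 × 13.7 × 1.25 = 168 kW.

P = 168 kW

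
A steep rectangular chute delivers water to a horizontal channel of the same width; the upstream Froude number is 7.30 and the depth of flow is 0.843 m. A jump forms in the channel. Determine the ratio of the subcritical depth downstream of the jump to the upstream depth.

y₂/y₁ = 9.84

Fr₁ = 7.30 (given).
Sequent-depth ratio: y₂/y₁ = ½[√(1 + 8Fr₁²) − 1] = ½[√427.3 − 1] = 9.84.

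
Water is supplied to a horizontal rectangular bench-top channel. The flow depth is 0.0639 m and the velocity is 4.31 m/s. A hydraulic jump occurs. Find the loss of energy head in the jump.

Fr₁ = V₁/√(g·y₁) = 4.31/√(9.81×0.0639) = 5.44.
Bélanger equation: y₂/y₁ = ½[√(1 + 8Fr₁²) − 1] = ½[√238.1 − 1] = 7.21.
y₂ = 7.21 × 0.0639 = 0.461 m.
q = V₁·y₁ = 4.31 × 0.0639 = 0.275 m²/s. V₂ = q/y₂ = 0.275/0.461 = 0.597 m/s. E₁ = y₁ + V₁²/2g = 1.01 m; E₂ = y₂ + V₂²/2g = 0.479 m. ΔE = E₁ − E₂ = 0.531 m.

ΔE = 0.531 m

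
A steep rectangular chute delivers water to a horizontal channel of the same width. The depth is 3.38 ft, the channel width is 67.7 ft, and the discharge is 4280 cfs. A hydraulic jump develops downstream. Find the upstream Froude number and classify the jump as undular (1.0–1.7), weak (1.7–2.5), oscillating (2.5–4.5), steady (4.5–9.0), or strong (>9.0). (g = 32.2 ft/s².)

q = Q/b = 4280/67.7 = 63.2 ft²/s; V₁ = q/y₁ = 18.7 ft/s. Fr₁ = V₁/√(g·y₁) = 1.79.
Fr₁ = 1.79 lies in the weak range.

Fr₁ = 1.79; weak jump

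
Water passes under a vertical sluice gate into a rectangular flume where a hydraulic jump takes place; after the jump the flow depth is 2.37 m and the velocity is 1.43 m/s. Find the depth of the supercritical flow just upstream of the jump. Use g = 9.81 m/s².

y₁ = 0.362 m

Fr₂ = V₂/√(g·y₂) = 1.43/√(9.81×2.37) = 0.297.
Applying the sequent-depth relation in reverse, y₁/y₂ = ½[√(1 + 8Fr₂²) − 1] = ½[√1.704 − 1] = 0.153.
y₁ = 0.153 × 2.37 = 0.362 m.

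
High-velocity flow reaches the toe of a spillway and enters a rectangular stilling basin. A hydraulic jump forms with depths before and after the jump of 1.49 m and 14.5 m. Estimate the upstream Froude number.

Fr₁ = 7.23

For a rectangular channel the momentum equation gives q² = ½·g·y₁·y₂·(y₁ + y₂) = ½×9.81×1.49×14.5×16.0 = 1695.
q = √1695 = 41.2 m²/s.
V₁ = q/y₁ = 27.6 m/s; Fr₁ = V₁/√(g·y₁) = 7.23.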